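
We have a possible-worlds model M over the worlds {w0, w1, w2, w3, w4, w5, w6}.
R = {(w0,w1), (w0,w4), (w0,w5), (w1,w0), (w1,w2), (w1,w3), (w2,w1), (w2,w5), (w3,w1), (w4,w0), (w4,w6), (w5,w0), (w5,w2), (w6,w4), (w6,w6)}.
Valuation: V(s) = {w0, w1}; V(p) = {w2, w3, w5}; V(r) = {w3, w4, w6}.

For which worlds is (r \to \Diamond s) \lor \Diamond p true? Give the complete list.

Recall that \Diamond ψ holds at a world iff ψ holds at some accessible world.
Let φ = (r \to \Diamond s) \lor \Diamond p. Evaluate φ at each world:
  w0 (successors {w1, w4, w5}): φ is true.
  w1 (successors {w0, w2, w3}): φ is true.
  w2 (successors {w1, w5}): φ is true.
  w3 (successors {w1}): φ is true.
  w4 (successors {w0, w6}): φ is true.
  w5 (successors {w0, w2}): φ is true.
  w6 (successors {w4, w6}): φ is false.
For instance, at w3:
  At w3: r \to \Diamond s is true, \Diamond p is false, so (r \to \Diamond s) \lor \Diamond p is true.
    At w3: r is true, \Diamond s is true, so r \to \Diamond s is true.
      At w3: \Diamond s requires s at some successor in {w1}.
        s holds at w1, so \Diamond s is true at w3.
    At w3: \Diamond p requires p at some successor in {w1}.
      At w1: p is false.
    So \Diamond p is false at w3.
Satisfying worlds: {w0, w1, w2, w3, w4, w5}

w0, w1, w2, w3, w4, w5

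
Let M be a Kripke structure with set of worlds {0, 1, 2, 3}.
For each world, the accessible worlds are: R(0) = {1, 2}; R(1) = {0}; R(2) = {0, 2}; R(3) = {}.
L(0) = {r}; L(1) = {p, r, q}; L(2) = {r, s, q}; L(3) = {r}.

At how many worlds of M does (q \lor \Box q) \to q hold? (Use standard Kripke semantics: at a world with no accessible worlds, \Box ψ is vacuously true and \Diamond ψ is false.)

Let φ = (q \lor \Box q) \to q. Evaluate φ at each world:
  0 (successors {1, 2}): φ is false.
  1 (successors {0}): φ is true.
  2 (successors {0, 2}): φ is true.
  3 (successors ∅): φ is false.
For instance, at 1:
  At 1: q \lor \Box q is true, q is true, so (q \lor \Box q) \to q is true.
    At 1: q is true, \Box q is false, so q \lor \Box q is true.
      At 1: \Box q requires q at every successor {0}.
        q fails at 0, so \Box q is false at 1.
Satisfying worlds: {1, 2}

2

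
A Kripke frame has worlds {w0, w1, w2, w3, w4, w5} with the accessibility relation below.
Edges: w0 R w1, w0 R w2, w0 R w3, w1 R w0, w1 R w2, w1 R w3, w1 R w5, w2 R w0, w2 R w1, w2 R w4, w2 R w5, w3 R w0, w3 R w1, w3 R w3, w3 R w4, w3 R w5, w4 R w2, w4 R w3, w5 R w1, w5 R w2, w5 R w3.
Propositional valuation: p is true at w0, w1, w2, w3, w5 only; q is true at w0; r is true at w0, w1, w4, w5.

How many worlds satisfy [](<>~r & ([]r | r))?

1

Recall that []ψ holds at a world iff ψ holds at every accessible world, and <>ψ holds iff ψ holds at some accessible world.
Let φ = [](<>~r & ([]r | r)). Evaluate φ at each world:
  w0 (successors {w1, w2, w3}): φ is false.
  w1 (successors {w0, w2, w3, w5}): φ is false.
  w2 (successors {w0, w1, w4, w5}): φ is true.
  w3 (successors {w0, w1, w3, w4, w5}): φ is false.
  w4 (successors {w2, w3}): φ is false.
  w5 (successors {w1, w2, w3}): φ is false.
For instance, at w0:
  At w0: [](<>~r & ([]r | r)) requires <>~r & ([]r | r) at every successor {w1, w2, w3}.
    <>~r & ([]r | r) fails at w2, so [](<>~r & ([]r | r)) is false at w0.
      At w2: <>~r is false, []r | r is true, so <>~r & ([]r | r) is false.
Satisfying worlds: {w2}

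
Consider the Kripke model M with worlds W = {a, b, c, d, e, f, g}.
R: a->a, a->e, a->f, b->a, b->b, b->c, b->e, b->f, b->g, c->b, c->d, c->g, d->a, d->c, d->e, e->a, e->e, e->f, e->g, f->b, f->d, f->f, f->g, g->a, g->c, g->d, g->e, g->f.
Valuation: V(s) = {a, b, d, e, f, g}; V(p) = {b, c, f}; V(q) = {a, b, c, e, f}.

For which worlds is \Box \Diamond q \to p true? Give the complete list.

b, c, f

Recall that \Box ψ holds at a world iff ψ holds at every accessible world, and \Diamond ψ holds iff ψ holds at some accessible world.
Let φ = \Box \Diamond q \to p. Evaluate φ at each world:
  a (successors {a, e, f}): φ is false.
  b (successors {a, b, c, e, f, g}): φ is true.
  c (successors {b, d, g}): φ is true.
  d (successors {a, c, e}): φ is false.
  e (successors {a, e, f, g}): φ is false.
  f (successors {b, d, f, g}): φ is true.
  g (successors {a, c, d, e, f}): φ is false.
For instance, at f:
  At f: \Box \Diamond q is true, p is true, so \Box \Diamond q \to p is true.
    At f: \Box \Diamond q requires \Diamond q at every successor {b, d, f, g}.
      At b: \Diamond q is true.
      At d: \Diamond q is true.
      At f: \Diamond q is true.
      At g: \Diamond q is true.
    So \Box \Diamond q is true at f.
Satisfying worlds: {b, c, f}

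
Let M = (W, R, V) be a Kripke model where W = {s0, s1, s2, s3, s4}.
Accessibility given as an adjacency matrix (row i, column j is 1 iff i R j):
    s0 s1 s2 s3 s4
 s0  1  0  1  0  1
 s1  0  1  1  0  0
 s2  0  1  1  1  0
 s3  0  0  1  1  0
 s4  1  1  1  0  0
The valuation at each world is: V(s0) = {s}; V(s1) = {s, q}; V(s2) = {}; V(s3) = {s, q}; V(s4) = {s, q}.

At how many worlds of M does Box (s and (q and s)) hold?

Recall that Box ψ holds at a world iff ψ holds at every accessible world, and Dia ψ holds iff ψ holds at some accessible world.
Let φ = Box (s and (q and s)). Evaluate φ at each world:
  s0 (successors {s0, s2, s4}): φ is false.
  s1 (successors {s1, s2}): φ is false.
  s2 (successors {s1, s2, s3}): φ is false.
  s3 (successors {s2, s3}): φ is false.
  s4 (successors {s0, s1, s2}): φ is false.
For instance, at s1:
  At s1: Box (s and (q and s)) requires s and (q and s) at every successor {s1, s2}.
    s and (q and s) fails at s2, so Box (s and (q and s)) is false at s1.
Satisfying worlds: none.

0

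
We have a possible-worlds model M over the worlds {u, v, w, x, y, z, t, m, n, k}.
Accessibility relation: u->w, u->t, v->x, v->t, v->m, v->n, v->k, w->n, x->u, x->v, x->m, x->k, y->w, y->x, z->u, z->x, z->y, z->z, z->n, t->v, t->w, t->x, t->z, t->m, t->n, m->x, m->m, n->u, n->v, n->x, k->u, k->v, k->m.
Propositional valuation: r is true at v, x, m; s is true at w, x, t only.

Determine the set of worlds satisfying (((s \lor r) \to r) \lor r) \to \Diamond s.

u, v, w, y, z, t, m, n

Let φ = (((s \lor r) \to r) \lor r) \to \Diamond s. Evaluate φ at each world:
  u (successors {w, t}): φ is true.
  v (successors {x, t, m, n, k}): φ is true.
  w (successors {n}): φ is true.
  x (successors {u, v, m, k}): φ is false.
  y (successors {w, x}): φ is true.
  z (successors {u, x, y, z, n}): φ is true.
  t (successors {v, w, x, z, m, n}): φ is true.
  m (successors {x, m}): φ is true.
  n (successors {u, v, x}): φ is true.
  k (successors {u, v, m}): φ is false.
For instance, at y:
  At y: ((s \lor r) \to r) \lor r is true, \Diamond s is true, so (((s \lor r) \to r) \lor r) \to \Diamond s is true.
    At y: \Diamond s requires s at some successor in {w, x}.
      s holds at w, so \Diamond s is true at y.
Satisfying worlds: {u, v, w, y, z, t, m, n}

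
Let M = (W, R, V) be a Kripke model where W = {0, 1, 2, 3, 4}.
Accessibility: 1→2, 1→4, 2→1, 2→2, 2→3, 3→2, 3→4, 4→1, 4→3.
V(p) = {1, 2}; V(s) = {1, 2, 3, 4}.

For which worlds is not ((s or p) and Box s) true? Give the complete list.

Let φ = not ((s or p) and Box s). Evaluate φ at each world:
  0 (successors ∅): φ is true.
  1 (successors {2, 4}): φ is false.
  2 (successors {1, 2, 3}): φ is false.
  3 (successors {2, 4}): φ is false.
  4 (successors {1, 3}): φ is false.
For instance, at 4:
  At 4: (s or p) and Box s is true, so not ((s or p) and Box s) is false.
    At 4: s or p is true, Box s is true, so (s or p) and Box s is true.
      At 4: Box s requires s at every successor {1, 3}.
        At 1: s is true.
        At 3: s is true.
      So Box s is true at 4.
Satisfying worlds: {0}

0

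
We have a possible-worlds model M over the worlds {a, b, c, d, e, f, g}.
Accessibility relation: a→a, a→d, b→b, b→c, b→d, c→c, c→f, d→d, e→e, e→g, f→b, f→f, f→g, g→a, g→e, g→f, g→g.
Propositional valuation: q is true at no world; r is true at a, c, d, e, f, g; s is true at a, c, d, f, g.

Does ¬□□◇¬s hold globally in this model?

Yes

Let φ = ¬□□◇¬s. Evaluate φ at each world:
  a (successors {a, d}): φ is true.
  b (successors {b, c, d}): φ is true.
  c (successors {c, f}): φ is true.
  d (successors {d}): φ is true.
  e (successors {e, g}): φ is true.
  f (successors {b, f, g}): φ is true.
  g (successors {a, e, f, g}): φ is true.
For instance, at g:
  At g: □□◇¬s is false, so ¬□□◇¬s is true.
    At g: □□◇¬s requires □◇¬s at every successor {a, e, f, g}.
      □◇¬s fails at a, so □□◇¬s is false at g.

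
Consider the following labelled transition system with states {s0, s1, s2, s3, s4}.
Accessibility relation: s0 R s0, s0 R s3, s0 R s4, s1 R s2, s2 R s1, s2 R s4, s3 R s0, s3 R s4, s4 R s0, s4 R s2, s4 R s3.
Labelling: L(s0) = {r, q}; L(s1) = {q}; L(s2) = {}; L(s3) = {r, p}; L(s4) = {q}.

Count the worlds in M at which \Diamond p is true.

Let φ = \Diamond p. Evaluate φ at each world:
  s0 (successors {s0, s3, s4}): φ is true.
  s1 (successors {s2}): φ is false.
  s2 (successors {s1, s4}): φ is false.
  s3 (successors {s0, s4}): φ is false.
  s4 (successors {s0, s2, s3}): φ is true.
For instance, at s0:
  At s0: \Diamond p requires p at some successor in {s0, s3, s4}.
    p holds at s3, so \Diamond p is true at s0.
Satisfying worlds: {s0, s4}

2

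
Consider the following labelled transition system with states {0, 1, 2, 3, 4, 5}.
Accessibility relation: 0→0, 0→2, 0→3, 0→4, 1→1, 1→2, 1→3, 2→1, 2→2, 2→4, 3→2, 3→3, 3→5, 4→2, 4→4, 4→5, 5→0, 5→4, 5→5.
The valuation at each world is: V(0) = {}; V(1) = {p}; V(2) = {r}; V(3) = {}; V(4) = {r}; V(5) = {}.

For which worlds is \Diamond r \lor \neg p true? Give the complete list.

Recall that \Diamond ψ holds at a world iff ψ holds at some accessible world.
Let φ = \Diamond r \lor \neg p. Evaluate φ at each world:
  0 (successors {0, 2, 3, 4}): φ is true.
  1 (successors {1, 2, 3}): φ is true.
  2 (successors {1, 2, 4}): φ is true.
  3 (successors {2, 3, 5}): φ is true.
  4 (successors {2, 4, 5}): φ is true.
  5 (successors {0, 4, 5}): φ is true.
For instance, at 1:
  At 1: \Diamond r is true, \neg p is false, so \Diamond r \lor \neg p is true.
    At 1: \Diamond r requires r at some successor in {1, 2, 3}.
      r holds at 2, so \Diamond r is true at 1.
Satisfying worlds: {0, 1, 2, 3, 4, 5}

0, 1, 2, 3, 4, 5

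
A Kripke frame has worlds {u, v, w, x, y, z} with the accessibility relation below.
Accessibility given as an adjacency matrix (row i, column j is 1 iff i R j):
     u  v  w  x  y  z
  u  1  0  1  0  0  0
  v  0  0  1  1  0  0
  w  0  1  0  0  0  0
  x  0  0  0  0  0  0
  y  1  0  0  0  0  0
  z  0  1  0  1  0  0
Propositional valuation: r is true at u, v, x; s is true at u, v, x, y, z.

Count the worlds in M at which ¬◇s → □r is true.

6

Recall that □ψ holds at a world iff ψ holds at every accessible world, and ◇ψ holds iff ψ holds at some accessible world.
Let φ = ¬◇s → □r. Evaluate φ at each world:
  u (successors {u, w}): φ is true.
  v (successors {w, x}): φ is true.
  w (successors {v}): φ is true.
  x (successors ∅): φ is true.
  y (successors {u}): φ is true.
  z (successors {v, x}): φ is true.
For instance, at y:
  At y: ¬◇s is false, □r is true, so ¬◇s → □r is true.
    At y: ◇s is true, so ¬◇s is false.
      At y: ◇s requires s at some successor in {u}.
        s holds at u, so ◇s is true at y.
    At y: □r requires r at every successor {u}.
      At u: r is true.
    So □r is true at y.
Satisfying worlds: {u, v, w, x, y, z}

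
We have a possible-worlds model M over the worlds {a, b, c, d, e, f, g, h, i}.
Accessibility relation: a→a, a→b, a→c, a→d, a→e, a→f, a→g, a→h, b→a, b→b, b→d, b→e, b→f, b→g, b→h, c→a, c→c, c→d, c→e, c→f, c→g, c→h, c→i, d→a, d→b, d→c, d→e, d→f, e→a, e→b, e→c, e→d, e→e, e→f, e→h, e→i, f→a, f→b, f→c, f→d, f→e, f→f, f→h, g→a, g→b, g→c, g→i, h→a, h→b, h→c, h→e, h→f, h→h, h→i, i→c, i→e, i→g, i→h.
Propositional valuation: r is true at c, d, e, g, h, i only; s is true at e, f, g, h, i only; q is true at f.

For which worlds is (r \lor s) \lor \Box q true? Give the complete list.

c, d, e, f, g, h, i

Let φ = (r \lor s) \lor \Box q. Evaluate φ at each world:
  a (successors {a, b, c, d, e, f, g, h}): φ is false.
  b (successors {a, b, d, e, f, g, h}): φ is false.
  c (successors {a, c, d, e, f, g, h, i}): φ is true.
  d (successors {a, b, c, e, f}): φ is true.
  e (successors {a, b, c, d, e, f, h, i}): φ is true.
  f (successors {a, b, c, d, e, f, h}): φ is true.
  g (successors {a, b, c, i}): φ is true.
  h (successors {a, b, c, e, f, h, i}): φ is true.
  i (successors {c, e, g, h}): φ is true.
For instance, at e:
  At e: r \lor s is true, \Box q is false, so (r \lor s) \lor \Box q is true.
    At e: \Box q requires q at every successor {a, b, c, d, e, f, h, i}.
      q fails at a, so \Box q is false at e.
Satisfying worlds: {c, d, e, f, g, h, i}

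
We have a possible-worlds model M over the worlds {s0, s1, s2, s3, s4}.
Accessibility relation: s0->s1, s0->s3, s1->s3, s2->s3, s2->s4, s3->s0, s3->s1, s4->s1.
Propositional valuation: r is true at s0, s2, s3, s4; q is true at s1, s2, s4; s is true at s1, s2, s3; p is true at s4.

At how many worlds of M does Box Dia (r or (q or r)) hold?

5

Recall that Box ψ holds at a world iff ψ holds at every accessible world, and Dia ψ holds iff ψ holds at some accessible world.
Let φ = Box Dia (r or (q or r)). Evaluate φ at each world:
  s0 (successors {s1, s3}): φ is true.
  s1 (successors {s3}): φ is true.
  s2 (successors {s3, s4}): φ is true.
  s3 (successors {s0, s1}): φ is true.
  s4 (successors {s1}): φ is true.
For instance, at s2:
  At s2: Box Dia (r or (q or r)) requires Dia (r or (q or r)) at every successor {s3, s4}.
      At s3: Dia (r or (q or r)) requires r or (q or r) at some successor in {s0, s1}.
        r or (q or r) holds at s0, so Dia (r or (q or r)) is true at s3.
      At s4: Dia (r or (q or r)) requires r or (q or r) at some successor in {s1}.
        r or (q or r) holds at s1, so Dia (r or (q or r)) is true at s4.
  So Box Dia (r or (q or r)) is true at s2.
Satisfying worlds: {s0, s1, s2, s3, s4}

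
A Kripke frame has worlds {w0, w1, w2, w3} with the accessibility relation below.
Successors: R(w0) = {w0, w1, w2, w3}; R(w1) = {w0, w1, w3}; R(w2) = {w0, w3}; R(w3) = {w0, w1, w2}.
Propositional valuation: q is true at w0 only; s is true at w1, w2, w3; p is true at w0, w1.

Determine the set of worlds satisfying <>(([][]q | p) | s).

Let φ = <>(([][]q | p) | s). Evaluate φ at each world:
  w0 (successors {w0, w1, w2, w3}): φ is true.
  w1 (successors {w0, w1, w3}): φ is true.
  w2 (successors {w0, w3}): φ is true.
  w3 (successors {w0, w1, w2}): φ is true.
For instance, at w3:
  At w3: <>(([][]q | p) | s) requires ([][]q | p) | s at some successor in {w0, w1, w2}.
    ([][]q | p) | s holds at w0, so <>(([][]q | p) | s) is true at w3.
      At w0: [][]q | p is true, s is false, so ([][]q | p) | s is true.
Satisfying worlds: {w0, w1, w2, w3}

w0, w1, w2, w3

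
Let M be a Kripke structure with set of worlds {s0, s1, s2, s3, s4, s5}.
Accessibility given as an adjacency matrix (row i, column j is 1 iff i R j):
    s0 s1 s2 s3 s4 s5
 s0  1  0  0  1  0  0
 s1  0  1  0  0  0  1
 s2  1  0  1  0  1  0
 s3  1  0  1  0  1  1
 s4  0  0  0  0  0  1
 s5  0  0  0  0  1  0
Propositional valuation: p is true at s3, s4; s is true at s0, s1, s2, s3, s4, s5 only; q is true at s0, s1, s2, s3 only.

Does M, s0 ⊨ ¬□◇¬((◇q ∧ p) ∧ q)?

No

Recall that □ψ holds at a world iff ψ holds at every accessible world, and ◇ψ holds iff ψ holds at some accessible world.
At s0: □◇¬((◇q ∧ p) ∧ q) is true, so ¬□◇¬((◇q ∧ p) ∧ q) is false.
  At s0: □◇¬((◇q ∧ p) ∧ q) requires ◇¬((◇q ∧ p) ∧ q) at every successor {s0, s3}.
      At s0: ◇¬((◇q ∧ p) ∧ q) requires ¬((◇q ∧ p) ∧ q) at some successor in {s0, s3}.
        ¬((◇q ∧ p) ∧ q) holds at s0, so ◇¬((◇q ∧ p) ∧ q) is true at s0.
      At s3: ◇¬((◇q ∧ p) ∧ q) requires ¬((◇q ∧ p) ∧ q) at some successor in {s0, s2, s4, s5}.
        ¬((◇q ∧ p) ∧ q) holds at s0, so ◇¬((◇q ∧ p) ∧ q) is true at s3.
  So □◇¬((◇q ∧ p) ∧ q) is true at s0.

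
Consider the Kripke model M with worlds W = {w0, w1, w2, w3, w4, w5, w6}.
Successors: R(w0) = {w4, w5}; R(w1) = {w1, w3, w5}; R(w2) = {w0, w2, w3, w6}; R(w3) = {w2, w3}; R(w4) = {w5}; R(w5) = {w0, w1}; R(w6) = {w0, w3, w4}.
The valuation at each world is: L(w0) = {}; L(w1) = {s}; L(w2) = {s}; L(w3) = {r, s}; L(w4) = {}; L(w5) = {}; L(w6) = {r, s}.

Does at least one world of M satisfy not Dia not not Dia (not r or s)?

No

Recall that Dia ψ holds at a world iff ψ holds at some accessible world.
Let φ = not Dia not not Dia (not r or s). Evaluate φ at each world:
  w0 (successors {w4, w5}): φ is false.
  w1 (successors {w1, w3, w5}): φ is false.
  w2 (successors {w0, w2, w3, w6}): φ is false.
  w3 (successors {w2, w3}): φ is false.
  w4 (successors {w5}): φ is false.
  w5 (successors {w0, w1}): φ is false.
  w6 (successors {w0, w3, w4}): φ is false.
For instance, at w1:
  At w1: Dia not not Dia (not r or s) is true, so not Dia not not Dia (not r or s) is false.
    At w1: Dia not not Dia (not r or s) requires not not Dia (not r or s) at some successor in {w1, w3, w5}.
      not not Dia (not r or s) holds at w1, so Dia not not Dia (not r or s) is true at w1.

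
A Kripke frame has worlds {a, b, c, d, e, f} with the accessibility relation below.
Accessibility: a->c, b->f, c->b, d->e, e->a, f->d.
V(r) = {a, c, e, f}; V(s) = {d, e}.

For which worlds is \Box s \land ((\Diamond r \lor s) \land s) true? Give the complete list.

d

Let φ = \Box s \land ((\Diamond r \lor s) \land s). Evaluate φ at each world:
  a (successors {c}): φ is false.
  b (successors {f}): φ is false.
  c (successors {b}): φ is false.
  d (successors {e}): φ is true.
  e (successors {a}): φ is false.
  f (successors {d}): φ is false.
For instance, at d:
  At d: \Box s is true, (\Diamond r \lor s) \land s is true, so \Box s \land ((\Diamond r \lor s) \land s) is true.
    At d: \Box s requires s at every successor {e}.
      At e: s is true.
    So \Box s is true at d.
    At d: \Diamond r \lor s is true, s is true, so (\Diamond r \lor s) \land s is true.
      At d: \Diamond r is true, s is true, so \Diamond r \lor s is true.
Satisfying worlds: {d}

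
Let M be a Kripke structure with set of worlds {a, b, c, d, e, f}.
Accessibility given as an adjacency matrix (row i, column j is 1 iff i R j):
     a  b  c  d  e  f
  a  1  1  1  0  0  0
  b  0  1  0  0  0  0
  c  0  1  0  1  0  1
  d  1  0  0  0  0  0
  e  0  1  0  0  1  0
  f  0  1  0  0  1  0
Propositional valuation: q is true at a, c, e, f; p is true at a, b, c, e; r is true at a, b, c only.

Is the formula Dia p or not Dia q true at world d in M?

At d: Dia p is true, not Dia q is false, so Dia p or not Dia q is true.
  At d: Dia p requires p at some successor in {a}.
    p holds at a, so Dia p is true at d.
  At d: Dia q is true, so not Dia q is false.
    At d: Dia q requires q at some successor in {a}.
      q holds at a, so Dia q is true at d.

Yes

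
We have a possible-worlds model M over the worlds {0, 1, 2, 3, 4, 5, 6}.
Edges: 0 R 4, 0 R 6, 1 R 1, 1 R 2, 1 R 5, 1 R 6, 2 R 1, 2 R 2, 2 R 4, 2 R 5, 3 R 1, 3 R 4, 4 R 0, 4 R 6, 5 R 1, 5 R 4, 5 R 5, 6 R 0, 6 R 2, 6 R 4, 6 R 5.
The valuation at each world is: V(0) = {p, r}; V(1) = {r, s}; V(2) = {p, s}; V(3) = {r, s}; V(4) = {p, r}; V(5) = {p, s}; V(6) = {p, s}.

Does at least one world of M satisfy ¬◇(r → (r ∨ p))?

No

Let φ = ¬◇(r → (r ∨ p)). Evaluate φ at each world:
  0 (successors {4, 6}): φ is false.
  1 (successors {1, 2, 5, 6}): φ is false.
  2 (successors {1, 2, 4, 5}): φ is false.
  3 (successors {1, 4}): φ is false.
  4 (successors {0, 6}): φ is false.
  5 (successors {1, 4, 5}): φ is false.
  6 (successors {0, 2, 4, 5}): φ is false.
For instance, at 6:
  At 6: ◇(r → (r ∨ p)) is true, so ¬◇(r → (r ∨ p)) is false.
    At 6: ◇(r → (r ∨ p)) requires r → (r ∨ p) at some successor in {0, 2, 4, 5}.
      r → (r ∨ p) holds at 0, so ◇(r → (r ∨ p)) is true at 6.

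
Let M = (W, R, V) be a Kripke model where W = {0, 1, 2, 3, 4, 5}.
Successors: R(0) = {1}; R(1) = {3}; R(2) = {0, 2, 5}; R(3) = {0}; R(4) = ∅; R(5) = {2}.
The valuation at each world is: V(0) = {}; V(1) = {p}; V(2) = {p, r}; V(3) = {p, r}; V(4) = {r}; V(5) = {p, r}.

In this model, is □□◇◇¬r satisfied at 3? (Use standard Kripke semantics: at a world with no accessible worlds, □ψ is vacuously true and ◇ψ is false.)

At 3: □□◇◇¬r requires □◇◇¬r at every successor {0}.
    At 0: □◇◇¬r requires ◇◇¬r at every successor {1}.
      At 1: ◇◇¬r is true.
    So □◇◇¬r is true at 0.
So □□◇◇¬r is true at 3.

Yes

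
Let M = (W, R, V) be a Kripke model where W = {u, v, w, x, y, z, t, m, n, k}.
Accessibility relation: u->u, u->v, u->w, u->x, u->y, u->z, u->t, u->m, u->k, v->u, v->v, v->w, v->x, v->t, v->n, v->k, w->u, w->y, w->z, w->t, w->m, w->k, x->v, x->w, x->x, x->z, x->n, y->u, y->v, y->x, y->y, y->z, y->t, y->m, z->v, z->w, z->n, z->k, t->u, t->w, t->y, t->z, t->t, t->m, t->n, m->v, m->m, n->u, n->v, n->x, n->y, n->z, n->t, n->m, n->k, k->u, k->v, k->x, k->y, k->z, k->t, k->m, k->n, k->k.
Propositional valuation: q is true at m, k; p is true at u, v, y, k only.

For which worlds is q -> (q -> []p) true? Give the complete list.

Recall that []ψ holds at a world iff ψ holds at every accessible world, and <>ψ holds iff ψ holds at some accessible world.
Let φ = q -> (q -> []p). Evaluate φ at each world:
  u (successors {u, v, w, x, y, z, t, m, k}): φ is true.
  v (successors {u, v, w, x, t, n, k}): φ is true.
  w (successors {u, y, z, t, m, k}): φ is true.
  x (successors {v, w, x, z, n}): φ is true.
  y (successors {u, v, x, y, z, t, m}): φ is true.
  z (successors {v, w, n, k}): φ is true.
  t (successors {u, w, y, z, t, m, n}): φ is true.
  m (successors {v, m}): φ is false.
  n (successors {u, v, x, y, z, t, m, k}): φ is true.
  k (successors {u, v, x, y, z, t, m, n, k}): φ is false.
For instance, at x:
  At x: q is false, q -> []p is true, so q -> (q -> []p) is true.
    At x: q is false, []p is false, so q -> []p is true.
      At x: []p requires p at every successor {v, w, x, z, n}.
        p fails at w, so []p is false at x.
Satisfying worlds: {u, v, w, x, y, z, t, n}

u, v, w, x, y, z, t, n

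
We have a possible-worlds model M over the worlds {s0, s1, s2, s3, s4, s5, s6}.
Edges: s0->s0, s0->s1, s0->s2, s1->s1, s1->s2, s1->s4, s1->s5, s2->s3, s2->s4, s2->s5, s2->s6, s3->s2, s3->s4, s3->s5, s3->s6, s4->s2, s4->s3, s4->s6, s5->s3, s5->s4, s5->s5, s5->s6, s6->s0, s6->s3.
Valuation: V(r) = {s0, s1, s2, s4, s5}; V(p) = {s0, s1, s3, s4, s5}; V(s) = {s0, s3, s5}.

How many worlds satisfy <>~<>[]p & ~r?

2

Let φ = <>~<>[]p & ~r. Evaluate φ at each world:
  s0 (successors {s0, s1, s2}): φ is false.
  s1 (successors {s1, s2, s4, s5}): φ is false.
  s2 (successors {s3, s4, s5, s6}): φ is false.
  s3 (successors {s2, s4, s5, s6}): φ is true.
  s4 (successors {s2, s3, s6}): φ is false.
  s5 (successors {s3, s4, s5, s6}): φ is false.
  s6 (successors {s0, s3}): φ is true.
For instance, at s4:
  At s4: <>~<>[]p is true, ~r is false, so <>~<>[]p & ~r is false.
    At s4: <>~<>[]p requires ~<>[]p at some successor in {s2, s3, s6}.
      ~<>[]p holds at s6, so <>~<>[]p is true at s4.
Satisfying worlds: {s3, s6}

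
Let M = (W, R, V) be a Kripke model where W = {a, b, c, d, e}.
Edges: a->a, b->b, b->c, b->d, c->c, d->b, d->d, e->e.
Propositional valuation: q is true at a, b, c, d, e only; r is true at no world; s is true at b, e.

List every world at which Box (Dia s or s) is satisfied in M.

Let φ = Box (Dia s or s). Evaluate φ at each world:
  a (successors {a}): φ is false.
  b (successors {b, c, d}): φ is false.
  c (successors {c}): φ is false.
  d (successors {b, d}): φ is true.
  e (successors {e}): φ is true.
For instance, at c:
  At c: Box (Dia s or s) requires Dia s or s at every successor {c}.
    Dia s or s fails at c, so Box (Dia s or s) is false at c.
      At c: Dia s is false, s is false, so Dia s or s is false.
Satisfying worlds: {d, e}

d, e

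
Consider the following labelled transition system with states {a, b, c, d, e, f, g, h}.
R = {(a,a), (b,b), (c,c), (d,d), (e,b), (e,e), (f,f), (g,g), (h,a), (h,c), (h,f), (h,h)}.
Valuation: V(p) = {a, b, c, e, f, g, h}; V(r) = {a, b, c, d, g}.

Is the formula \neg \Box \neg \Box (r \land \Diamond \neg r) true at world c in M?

No

At c: \Box \neg \Box (r \land \Diamond \neg r) is true, so \neg \Box \neg \Box (r \land \Diamond \neg r) is false.
  At c: \Box \neg \Box (r \land \Diamond \neg r) requires \neg \Box (r \land \Diamond \neg r) at every successor {c}.
      At c: \Box (r \land \Diamond \neg r) is false, so \neg \Box (r \land \Diamond \neg r) is true.
  So \Box \neg \Box (r \land \Diamond \neg r) is true at c.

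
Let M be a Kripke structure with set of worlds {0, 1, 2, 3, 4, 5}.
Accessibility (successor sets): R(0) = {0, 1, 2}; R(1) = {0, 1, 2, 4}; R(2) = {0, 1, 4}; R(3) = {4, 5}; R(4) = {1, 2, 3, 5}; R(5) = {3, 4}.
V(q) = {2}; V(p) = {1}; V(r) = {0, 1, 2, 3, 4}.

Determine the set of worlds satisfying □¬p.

3, 5

Let φ = □¬p. Evaluate φ at each world:
  0 (successors {0, 1, 2}): φ is false.
  1 (successors {0, 1, 2, 4}): φ is false.
  2 (successors {0, 1, 4}): φ is false.
  3 (successors {4, 5}): φ is true.
  4 (successors {1, 2, 3, 5}): φ is false.
  5 (successors {3, 4}): φ is true.
For instance, at 2:
  At 2: □¬p requires ¬p at every successor {0, 1, 4}.
    ¬p fails at 1, so □¬p is false at 2.
Satisfying worlds: {3, 5}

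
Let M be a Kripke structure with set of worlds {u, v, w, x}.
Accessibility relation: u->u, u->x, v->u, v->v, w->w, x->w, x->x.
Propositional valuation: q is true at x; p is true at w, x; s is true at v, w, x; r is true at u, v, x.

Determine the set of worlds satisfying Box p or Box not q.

v, w, x

Let φ = Box p or Box not q. Evaluate φ at each world:
  u (successors {u, x}): φ is false.
  v (successors {u, v}): φ is true.
  w (successors {w}): φ is true.
  x (successors {w, x}): φ is true.
For instance, at u:
  At u: Box p is false, Box not q is false, so Box p or Box not q is false.
    At u: Box p requires p at every successor {u, x}.
      p fails at u, so Box p is false at u.
    At u: Box not q requires not q at every successor {u, x}.
      not q fails at x, so Box not q is false at u.
Satisfying worlds: {v, w, x}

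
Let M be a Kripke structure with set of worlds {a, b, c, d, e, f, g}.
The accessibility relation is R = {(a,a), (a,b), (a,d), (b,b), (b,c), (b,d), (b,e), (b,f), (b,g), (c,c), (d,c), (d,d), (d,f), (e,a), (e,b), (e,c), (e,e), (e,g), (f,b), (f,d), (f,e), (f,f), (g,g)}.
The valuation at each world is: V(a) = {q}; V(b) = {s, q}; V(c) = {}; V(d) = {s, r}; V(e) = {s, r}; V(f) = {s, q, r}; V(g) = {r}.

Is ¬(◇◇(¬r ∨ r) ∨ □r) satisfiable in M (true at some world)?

No

Recall that □ψ holds at a world iff ψ holds at every accessible world, and ◇ψ holds iff ψ holds at some accessible world.
Let φ = ¬(◇◇(¬r ∨ r) ∨ □r). Evaluate φ at each world:
  a (successors {a, b, d}): φ is false.
  b (successors {b, c, d, e, f, g}): φ is false.
  c (successors {c}): φ is false.
  d (successors {c, d, f}): φ is false.
  e (successors {a, b, c, e, g}): φ is false.
  f (successors {b, d, e, f}): φ is false.
  g (successors {g}): φ is false.
For instance, at c:
  At c: ◇◇(¬r ∨ r) ∨ □r is true, so ¬(◇◇(¬r ∨ r) ∨ □r) is false.
    At c: ◇◇(¬r ∨ r) is true, □r is false, so ◇◇(¬r ∨ r) ∨ □r is true.
      At c: ◇◇(¬r ∨ r) requires ◇(¬r ∨ r) at some successor in {c}.
        ◇(¬r ∨ r) holds at c, so ◇◇(¬r ∨ r) is true at c.
      At c: □r requires r at every successor {c}.
        r fails at c, so □r is false at c.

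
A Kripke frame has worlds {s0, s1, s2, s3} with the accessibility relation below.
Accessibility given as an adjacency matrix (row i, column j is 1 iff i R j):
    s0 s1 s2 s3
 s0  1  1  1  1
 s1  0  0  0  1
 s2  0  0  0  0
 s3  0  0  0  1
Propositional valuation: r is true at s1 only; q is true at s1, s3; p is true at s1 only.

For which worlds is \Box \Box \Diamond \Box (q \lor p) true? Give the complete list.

s1, s2, s3

Let φ = \Box \Box \Diamond \Box (q \lor p). Evaluate φ at each world:
  s0 (successors {s0, s1, s2, s3}): φ is false.
  s1 (successors {s3}): φ is true.
  s2 (successors ∅): φ is true.
  s3 (successors {s3}): φ is true.
For instance, at s1:
  At s1: \Box \Box \Diamond \Box (q \lor p) requires \Box \Diamond \Box (q \lor p) at every successor {s3}.
      At s3: \Box \Diamond \Box (q \lor p) requires \Diamond \Box (q \lor p) at every successor {s3}.
        At s3: \Diamond \Box (q \lor p) is true.
      So \Box \Diamond \Box (q \lor p) is true at s3.
  So \Box \Box \Diamond \Box (q \lor p) is true at s1.
Satisfying worlds: {s1, s2, s3}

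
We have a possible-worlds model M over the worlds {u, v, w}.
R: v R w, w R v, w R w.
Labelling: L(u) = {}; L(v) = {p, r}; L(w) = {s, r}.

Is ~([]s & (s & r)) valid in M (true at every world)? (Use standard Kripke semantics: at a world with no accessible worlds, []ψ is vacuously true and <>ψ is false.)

Recall that []ψ holds at a world iff ψ holds at every accessible world, and <>ψ holds iff ψ holds at some accessible world.
Let φ = ~([]s & (s & r)). Evaluate φ at each world:
  u (successors ∅): φ is true.
  v (successors {w}): φ is true.
  w (successors {v, w}): φ is true.
For instance, at v:
  At v: []s & (s & r) is false, so ~([]s & (s & r)) is true.
    At v: []s is true, s & r is false, so []s & (s & r) is false.
      At v: []s requires s at every successor {w}.
        At w: s is true.
      So []s is true at v.

Yes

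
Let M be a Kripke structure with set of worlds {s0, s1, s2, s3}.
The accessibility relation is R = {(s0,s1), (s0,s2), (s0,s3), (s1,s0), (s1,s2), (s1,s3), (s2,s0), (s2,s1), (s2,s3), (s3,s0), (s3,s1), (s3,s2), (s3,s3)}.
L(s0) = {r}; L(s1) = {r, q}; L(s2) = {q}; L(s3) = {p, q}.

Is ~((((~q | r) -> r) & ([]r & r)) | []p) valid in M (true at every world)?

Let φ = ~((((~q | r) -> r) & ([]r & r)) | []p). Evaluate φ at each world:
  s0 (successors {s1, s2, s3}): φ is true.
  s1 (successors {s0, s2, s3}): φ is true.
  s2 (successors {s0, s1, s3}): φ is true.
  s3 (successors {s0, s1, s2, s3}): φ is true.
For instance, at s0:
  At s0: (((~q | r) -> r) & ([]r & r)) | []p is false, so ~((((~q | r) -> r) & ([]r & r)) | []p) is true.
    At s0: ((~q | r) -> r) & ([]r & r) is false, []p is false, so (((~q | r) -> r) & ([]r & r)) | []p is false.
      At s0: (~q | r) -> r is true, []r & r is false, so ((~q | r) -> r) & ([]r & r) is false.
      At s0: []p requires p at every successor {s1, s2, s3}.
        p fails at s1, so []p is false at s0.

Yes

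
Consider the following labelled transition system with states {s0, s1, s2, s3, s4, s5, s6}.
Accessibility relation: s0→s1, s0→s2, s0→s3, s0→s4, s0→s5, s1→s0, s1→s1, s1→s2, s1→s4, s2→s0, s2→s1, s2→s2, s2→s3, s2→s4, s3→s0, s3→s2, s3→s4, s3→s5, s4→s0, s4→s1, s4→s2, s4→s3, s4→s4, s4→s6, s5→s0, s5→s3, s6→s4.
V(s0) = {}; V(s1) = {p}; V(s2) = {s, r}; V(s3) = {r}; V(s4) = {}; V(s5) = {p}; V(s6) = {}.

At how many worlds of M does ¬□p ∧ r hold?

2

Recall that □ψ holds at a world iff ψ holds at every accessible world, and ◇ψ holds iff ψ holds at some accessible world.
Let φ = ¬□p ∧ r. Evaluate φ at each world:
  s0 (successors {s1, s2, s3, s4, s5}): φ is false.
  s1 (successors {s0, s1, s2, s4}): φ is false.
  s2 (successors {s0, s1, s2, s3, s4}): φ is true.
  s3 (successors {s0, s2, s4, s5}): φ is true.
  s4 (successors {s0, s1, s2, s3, s4, s6}): φ is false.
  s5 (successors {s0, s3}): φ is false.
  s6 (successors {s4}): φ is false.
For instance, at s1:
  At s1: ¬□p is true, r is false, so ¬□p ∧ r is false.
    At s1: □p is false, so ¬□p is true.
      At s1: □p requires p at every successor {s0, s1, s2, s4}.
        p fails at s0, so □p is false at s1.
Satisfying worlds: {s2, s3}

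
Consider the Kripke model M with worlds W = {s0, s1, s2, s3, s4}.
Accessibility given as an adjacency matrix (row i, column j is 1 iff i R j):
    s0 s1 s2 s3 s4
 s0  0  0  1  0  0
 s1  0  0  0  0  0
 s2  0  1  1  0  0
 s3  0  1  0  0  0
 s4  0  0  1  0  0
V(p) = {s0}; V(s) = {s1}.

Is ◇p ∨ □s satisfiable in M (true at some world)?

Let φ = ◇p ∨ □s. Evaluate φ at each world:
  s0 (successors {s2}): φ is false.
  s1 (successors ∅): φ is true.
  s2 (successors {s1, s2}): φ is false.
  s3 (successors {s1}): φ is true.
  s4 (successors {s2}): φ is false.
Detail at s1 (witness):
  At s1: ◇p is false, □s is true, so ◇p ∨ □s is true.
    At s1: no accessible worlds, so ◇p is false.
    At s1: no accessible worlds, so □s holds vacuously.

Yes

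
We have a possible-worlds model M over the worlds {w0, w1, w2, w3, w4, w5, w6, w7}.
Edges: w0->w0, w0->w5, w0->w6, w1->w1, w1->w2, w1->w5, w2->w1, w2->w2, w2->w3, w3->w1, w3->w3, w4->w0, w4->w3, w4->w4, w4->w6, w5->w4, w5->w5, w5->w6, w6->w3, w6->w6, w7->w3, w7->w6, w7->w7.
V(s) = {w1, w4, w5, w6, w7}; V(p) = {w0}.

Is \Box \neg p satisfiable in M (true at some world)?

Yes

Recall that \Box ψ holds at a world iff ψ holds at every accessible world, and \Diamond ψ holds iff ψ holds at some accessible world.
Let φ = \Box \neg p. Evaluate φ at each world:
  w0 (successors {w0, w5, w6}): φ is false.
  w1 (successors {w1, w2, w5}): φ is true.
  w2 (successors {w1, w2, w3}): φ is true.
  w3 (successors {w1, w3}): φ is true.
  w4 (successors {w0, w3, w4, w6}): φ is false.
  w5 (successors {w4, w5, w6}): φ is true.
  w6 (successors {w3, w6}): φ is true.
  w7 (successors {w3, w6, w7}): φ is true.
Detail at w1 (witness):
  At w1: \Box \neg p requires \neg p at every successor {w1, w2, w5}.
    At w1: \neg p is true.
    At w2: \neg p is true.
    At w5: \neg p is true.
  So \Box \neg p is true at w1.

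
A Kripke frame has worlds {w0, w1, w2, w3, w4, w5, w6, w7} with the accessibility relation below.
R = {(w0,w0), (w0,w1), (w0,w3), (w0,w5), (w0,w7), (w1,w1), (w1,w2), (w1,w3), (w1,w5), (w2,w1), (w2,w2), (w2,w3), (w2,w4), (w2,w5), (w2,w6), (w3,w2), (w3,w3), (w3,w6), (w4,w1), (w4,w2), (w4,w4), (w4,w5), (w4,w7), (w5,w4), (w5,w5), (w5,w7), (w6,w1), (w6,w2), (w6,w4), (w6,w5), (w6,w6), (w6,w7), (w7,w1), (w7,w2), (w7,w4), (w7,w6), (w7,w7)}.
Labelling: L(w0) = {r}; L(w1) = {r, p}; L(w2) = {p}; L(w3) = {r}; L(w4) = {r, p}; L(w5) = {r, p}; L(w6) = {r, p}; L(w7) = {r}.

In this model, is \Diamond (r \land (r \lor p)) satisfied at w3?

Yes

At w3: \Diamond (r \land (r \lor p)) requires r \land (r \lor p) at some successor in {w2, w3, w6}.
  r \land (r \lor p) holds at w3, so \Diamond (r \land (r \lor p)) is true at w3.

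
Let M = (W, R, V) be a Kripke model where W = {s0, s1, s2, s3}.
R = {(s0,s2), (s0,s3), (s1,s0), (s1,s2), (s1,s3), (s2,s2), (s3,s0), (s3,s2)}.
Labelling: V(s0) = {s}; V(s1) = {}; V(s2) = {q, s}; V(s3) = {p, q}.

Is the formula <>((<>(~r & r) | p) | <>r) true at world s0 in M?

At s0: <>((<>(~r & r) | p) | <>r) requires (<>(~r & r) | p) | <>r at some successor in {s2, s3}.
  (<>(~r & r) | p) | <>r holds at s3, so <>((<>(~r & r) | p) | <>r) is true at s0.
    At s3: <>(~r & r) | p is true, <>r is false, so (<>(~r & r) | p) | <>r is true.
      At s3: <>(~r & r) is false, p is true, so <>(~r & r) | p is true.
      At s3: <>r requires r at some successor in {s0, s2}.
        At s0: r is false.
        At s2: r is false.
      So <>r is false at s3.

Yes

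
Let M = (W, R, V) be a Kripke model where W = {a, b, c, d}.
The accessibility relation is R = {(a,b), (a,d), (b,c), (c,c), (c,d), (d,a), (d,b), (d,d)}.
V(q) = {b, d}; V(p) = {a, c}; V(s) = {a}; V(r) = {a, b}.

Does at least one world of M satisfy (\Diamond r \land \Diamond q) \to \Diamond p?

Yes

Let φ = (\Diamond r \land \Diamond q) \to \Diamond p. Evaluate φ at each world:
  a (successors {b, d}): φ is false.
  b (successors {c}): φ is true.
  c (successors {c, d}): φ is true.
  d (successors {a, b, d}): φ is true.
Detail at b (witness):
  At b: \Diamond r \land \Diamond q is false, \Diamond p is true, so (\Diamond r \land \Diamond q) \to \Diamond p is true.
    At b: \Diamond r is false, \Diamond q is false, so \Diamond r \land \Diamond q is false.
      At b: \Diamond r requires r at some successor in {c}.
        At c: r is false.
      So \Diamond r is false at b.
      At b: \Diamond q requires q at some successor in {c}.
        At c: q is false.
      So \Diamond q is false at b.
    At b: \Diamond p requires p at some successor in {c}.
      p holds at c, so \Diamond p is true at b.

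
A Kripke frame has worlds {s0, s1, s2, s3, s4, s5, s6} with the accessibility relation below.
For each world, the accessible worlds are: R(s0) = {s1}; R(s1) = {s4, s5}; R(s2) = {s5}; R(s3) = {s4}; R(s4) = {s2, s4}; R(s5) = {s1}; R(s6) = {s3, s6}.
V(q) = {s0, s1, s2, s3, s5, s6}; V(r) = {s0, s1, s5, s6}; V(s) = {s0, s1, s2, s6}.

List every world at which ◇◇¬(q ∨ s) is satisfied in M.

Recall that ◇ψ holds at a world iff ψ holds at some accessible world.
Let φ = ◇◇¬(q ∨ s). Evaluate φ at each world:
  s0 (successors {s1}): φ is true.
  s1 (successors {s4, s5}): φ is true.
  s2 (successors {s5}): φ is false.
  s3 (successors {s4}): φ is true.
  s4 (successors {s2, s4}): φ is true.
  s5 (successors {s1}): φ is true.
  s6 (successors {s3, s6}): φ is true.
For instance, at s1:
  At s1: ◇◇¬(q ∨ s) requires ◇¬(q ∨ s) at some successor in {s4, s5}.
    ◇¬(q ∨ s) holds at s4, so ◇◇¬(q ∨ s) is true at s1.
      At s4: ◇¬(q ∨ s) requires ¬(q ∨ s) at some successor in {s2, s4}.
        ¬(q ∨ s) holds at s4, so ◇¬(q ∨ s) is true at s4.
Satisfying worlds: {s0, s1, s3, s4, s5, s6}

s0, s1, s3, s4, s5, s6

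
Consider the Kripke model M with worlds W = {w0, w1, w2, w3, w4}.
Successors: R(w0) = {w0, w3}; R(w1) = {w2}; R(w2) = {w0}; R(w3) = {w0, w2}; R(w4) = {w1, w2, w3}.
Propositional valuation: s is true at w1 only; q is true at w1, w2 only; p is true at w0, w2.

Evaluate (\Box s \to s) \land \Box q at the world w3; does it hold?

At w3: \Box s \to s is true, \Box q is false, so (\Box s \to s) \land \Box q is false.
  At w3: \Box s is false, s is false, so \Box s \to s is true.
    At w3: \Box s requires s at every successor {w0, w2}.
      s fails at w0, so \Box s is false at w3.
  At w3: \Box q requires q at every successor {w0, w2}.
    q fails at w0, so \Box q is false at w3.

No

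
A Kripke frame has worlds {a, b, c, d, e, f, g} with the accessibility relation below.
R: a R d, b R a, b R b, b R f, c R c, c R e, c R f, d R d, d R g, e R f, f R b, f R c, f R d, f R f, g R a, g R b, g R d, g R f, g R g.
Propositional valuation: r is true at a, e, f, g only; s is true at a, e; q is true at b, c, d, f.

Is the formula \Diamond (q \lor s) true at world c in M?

At c: \Diamond (q \lor s) requires q \lor s at some successor in {c, e, f}.
  q \lor s holds at c, so \Diamond (q \lor s) is true at c.

Yes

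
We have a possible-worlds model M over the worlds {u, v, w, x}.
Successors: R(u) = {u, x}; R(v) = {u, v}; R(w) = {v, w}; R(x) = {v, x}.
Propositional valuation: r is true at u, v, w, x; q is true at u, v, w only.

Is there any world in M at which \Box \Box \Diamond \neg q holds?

Let φ = \Box \Box \Diamond \neg q. Evaluate φ at each world:
  u (successors {u, x}): φ is false.
  v (successors {u, v}): φ is false.
  w (successors {v, w}): φ is false.
  x (successors {v, x}): φ is false.
For instance, at x:
  At x: \Box \Box \Diamond \neg q requires \Box \Diamond \neg q at every successor {v, x}.
    \Box \Diamond \neg q fails at v, so \Box \Box \Diamond \neg q is false at x.
      At v: \Box \Diamond \neg q requires \Diamond \neg q at every successor {u, v}.
        \Diamond \neg q fails at v, so \Box \Diamond \neg q is false at v.

No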